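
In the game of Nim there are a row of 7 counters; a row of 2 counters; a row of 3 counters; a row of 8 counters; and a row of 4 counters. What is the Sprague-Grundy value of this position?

Nim-sum: 7 ⊕ 2 ⊕ 3 ⊕ 8 ⊕ 4 = 10.

10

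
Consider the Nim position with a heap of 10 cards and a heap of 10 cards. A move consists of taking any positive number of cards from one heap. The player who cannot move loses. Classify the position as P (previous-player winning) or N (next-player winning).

Compute the nim-sum pairwise:
10 ^ 10 = 0
The nim-sum is 0, so this is a P-position: the player to move is in a losing position under optimal play.

P-position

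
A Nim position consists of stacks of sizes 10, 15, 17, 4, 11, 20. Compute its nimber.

15

In binary:
  01010  (10)
  01111  (15)
  10001  (17)
  00100  (4)
  01011  (11)
  10100  (20)
  -----
  01111  (15)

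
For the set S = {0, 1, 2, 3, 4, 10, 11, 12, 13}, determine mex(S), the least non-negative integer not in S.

5

The values 0, 1, 2, 3, 4 are all present; 5 is the first non-negative integer missing from the set.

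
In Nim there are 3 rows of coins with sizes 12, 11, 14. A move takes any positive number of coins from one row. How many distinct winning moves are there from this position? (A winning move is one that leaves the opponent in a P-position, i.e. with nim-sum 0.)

Nim-sum: 12 ^ 11 ^ 14 = 9.
The overall nim-sum is X = 9. A row of size p has a winning move iff p XOR X < p (reduce it to p XOR X).
  12: 12 XOR 9 = 5 < 12 — winning move (to 5).
  11: 11 XOR 9 = 2 < 11 — winning move (to 2).
  14: 14 XOR 9 = 7 < 14 — winning move (to 7).
That gives 3 winning moves.

3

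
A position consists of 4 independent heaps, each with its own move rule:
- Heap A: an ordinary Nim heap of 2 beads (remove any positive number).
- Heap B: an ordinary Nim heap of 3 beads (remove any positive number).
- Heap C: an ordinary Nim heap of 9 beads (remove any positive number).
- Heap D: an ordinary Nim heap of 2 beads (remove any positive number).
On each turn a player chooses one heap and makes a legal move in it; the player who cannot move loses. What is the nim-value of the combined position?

10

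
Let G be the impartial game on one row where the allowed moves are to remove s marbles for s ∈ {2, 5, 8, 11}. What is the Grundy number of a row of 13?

0

Build the Grundy sequence with g(k) = mex{g(k−s) : s ∈ {2, 5, 8, 11}, s ≤ k}:
g(0) = mex{} = 0
g(1) = mex{} = 0
g(2) = mex{0} = 1
g(3) = mex{0} = 1
g(4) = mex{1} = 0
g(5) = mex{0,1} = 2
g(6) = mex{0} = 1
g(7) = mex{1,2} = 0
g(8) = mex{0,1} = 2
g(9) = mex{0} = 1
g(10) = mex{1,2} = 0
g(11) = mex{0,1} = 2
g(12) = mex{0} = 1
g(13) = mex{1,2} = 0
So g(13) = 0.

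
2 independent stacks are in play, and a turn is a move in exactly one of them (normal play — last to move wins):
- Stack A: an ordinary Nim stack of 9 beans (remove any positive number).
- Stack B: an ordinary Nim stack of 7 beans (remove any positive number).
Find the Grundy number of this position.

Stack A is a plain Nim stack of size 9, so its Grundy value is 9.
Stack B is a plain Nim stack of size 7, so its Grundy value is 7.
By the Sprague-Grundy theorem, the Grundy value of a sum of independent games is the XOR of the component values.
Combined value = 9 XOR 7 = 14.

14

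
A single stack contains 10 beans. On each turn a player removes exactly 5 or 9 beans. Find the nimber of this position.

2

Grundy values for subtraction set {5, 9}:
k:     0  1  2  3  4  5  6  7  8  9 10
g(k):  0  0  0  0  0  1  1  1  1  1  2
So g(10) = 2.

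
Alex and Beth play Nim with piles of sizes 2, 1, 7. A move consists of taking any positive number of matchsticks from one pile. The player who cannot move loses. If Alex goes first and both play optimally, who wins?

Alex wins

Compute the nim-sum pairwise:
2 ^ 1 = 3
3 ^ 7 = 4
The nim-sum is 4 ≠ 0, so this is an N-position: the player to move can win; Alex has a winning move.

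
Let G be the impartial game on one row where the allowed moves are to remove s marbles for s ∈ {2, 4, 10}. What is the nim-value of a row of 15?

1

Grundy values for subtraction set {2, 4, 10}:
k:     0  1  2  3  4  5  6  7  8  9 10 11 12 13 14 15
g(k):  0  0  1  1  2  2  0  0  1  1  2  2  0  0  1  1
So g(15) = 1.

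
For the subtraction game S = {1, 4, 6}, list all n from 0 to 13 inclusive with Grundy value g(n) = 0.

0, 2, 5, 7, 10, 12

Grundy values for subtraction set {1, 4, 6}:
g(0) = mex{} = 0
g(1) = mex{0} = 1
g(2) = mex{1} = 0
g(3) = mex{0} = 1
g(4) = mex{0,1} = 2
g(5) = mex{1,2} = 0
g(6) = mex{0} = 1
g(7) = mex{1} = 0
g(8) = mex{0,2} = 1
g(9) = mex{0,1} = 2
g(10) = mex{1,2} = 0
g(11) = mex{0} = 1
g(12) = mex{1} = 0
g(13) = mex{0,2} = 1
The P-positions (g = 0) in 0..13 are 0, 2, 5, 7, 10, 12.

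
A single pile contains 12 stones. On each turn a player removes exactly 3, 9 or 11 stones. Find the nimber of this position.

2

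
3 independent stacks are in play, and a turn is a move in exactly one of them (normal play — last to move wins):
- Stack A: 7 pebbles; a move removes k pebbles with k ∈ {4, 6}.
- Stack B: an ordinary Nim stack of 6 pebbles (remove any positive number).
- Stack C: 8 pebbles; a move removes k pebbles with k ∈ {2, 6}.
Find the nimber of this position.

7

Grundy values for stack A (subtraction set {4, 6}):
k:     0  1  2  3  4  5  6  7
g(k):  0  0  0  0  1  1  1  1
So g(7) = 1.
Stack B is a plain Nim stack of size 6, so its Grundy value is 6.
Build the Grundy sequence for stack C with g(k) = mex{g(k−s) : s ∈ {2, 6}, s ≤ k}:
g(0) = mex{} = 0
g(1) = mex{} = 0
g(2) = mex{0} = 1
g(3) = mex{0} = 1
g(4) = mex{1} = 0
g(5) = mex{1} = 0
g(6) = mex{0} = 1
g(7) = mex{0} = 1
g(8) = mex{1} = 0
So g(8) = 0.
By the Sprague-Grundy theorem, the Grundy value of a sum of independent games is the XOR of the component values.
Combined value = 1 XOR 6 XOR 0 = 7.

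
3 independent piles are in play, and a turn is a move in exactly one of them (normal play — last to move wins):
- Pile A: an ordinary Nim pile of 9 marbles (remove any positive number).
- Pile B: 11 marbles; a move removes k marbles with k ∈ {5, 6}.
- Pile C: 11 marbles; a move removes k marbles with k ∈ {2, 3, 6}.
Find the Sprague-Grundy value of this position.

Pile A is a plain Nim pile of size 9, so its Grundy value is 9.
For pile B, compute g(0), g(1), … with moves {5, 6}:
g(0) = mex{} = 0
g(1) = mex{} = 0
g(2) = mex{} = 0
g(3) = mex{} = 0
g(4) = mex{} = 0
g(5) = mex{0} = 1
g(6) = mex{0} = 1
g(7) = mex{0} = 1
g(8) = mex{0} = 1
g(9) = mex{0} = 1
g(10) = mex{0,1} = 2
g(11) = mex{1} = 0
So g(11) = 0.
Grundy values for pile C (subtraction set {2, 3, 6}):
k:     0  1  2  3  4  5  6  7  8  9 10 11
g(k):  0  0  1  1  2  0  3  1  2  0  0  1
So g(11) = 1.
By the Sprague-Grundy theorem, the Grundy value of a sum of independent games is the XOR of the component values.
Combined value = 9 ⊕ 0 ⊕ 1 = 8.

8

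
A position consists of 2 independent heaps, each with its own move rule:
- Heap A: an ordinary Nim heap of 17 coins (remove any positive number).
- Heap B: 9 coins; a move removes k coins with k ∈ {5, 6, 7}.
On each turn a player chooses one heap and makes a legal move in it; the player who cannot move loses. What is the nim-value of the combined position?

16

Heap A is a plain Nim heap of size 17, so its Grundy value is 17.
Grundy values for heap B (subtraction set {5, 6, 7}):
g(0) = mex{} = 0
g(1) = mex{} = 0
g(2) = mex{} = 0
g(3) = mex{} = 0
g(4) = mex{} = 0
g(5) = mex{0} = 1
g(6) = mex{0} = 1
g(7) = mex{0} = 1
g(8) = mex{0} = 1
g(9) = mex{0} = 1
So g(9) = 1.
The value of a disjunctive sum is the nim-sum of the parts.
Combined value = 17 ⊕ 1 = 16.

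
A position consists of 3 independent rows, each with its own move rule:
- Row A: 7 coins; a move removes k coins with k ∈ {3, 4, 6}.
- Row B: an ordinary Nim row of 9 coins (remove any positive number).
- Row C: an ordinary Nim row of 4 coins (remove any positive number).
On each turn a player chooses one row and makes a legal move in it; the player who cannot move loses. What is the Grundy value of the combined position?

15

Build the Grundy sequence for row A with g(k) = mex{g(k−s) : s ∈ {3, 4, 6}, s ≤ k}:
g(0) = mex{} = 0
g(1) = mex{} = 0
g(2) = mex{} = 0
g(3) = mex{0} = 1
g(4) = mex{0} = 1
g(5) = mex{0} = 1
g(6) = mex{0,1} = 2
g(7) = mex{0,1} = 2
So g(7) = 2.
Row B is a plain Nim row of size 9, so its Grundy value is 9.
Row C is a plain Nim row of size 4, so its Grundy value is 4.
By the Sprague-Grundy theorem, the Grundy value of a sum of independent games is the XOR of the component values.
Combined value = 2 ⊕ 9 ⊕ 4 = 15.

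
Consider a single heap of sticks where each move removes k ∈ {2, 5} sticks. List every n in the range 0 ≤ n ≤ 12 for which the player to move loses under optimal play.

0, 1, 4, 7, 8, 11

Grundy values for subtraction set {2, 5}:
g(0) = mex{} = 0
g(1) = mex{} = 0
g(2) = mex{0} = 1
g(3) = mex{0} = 1
g(4) = mex{1} = 0
g(5) = mex{0,1} = 2
g(6) = mex{0} = 1
g(7) = mex{1,2} = 0
g(8) = mex{1} = 0
g(9) = mex{0} = 1
g(10) = mex{0,2} = 1
g(11) = mex{1} = 0
g(12) = mex{0,1} = 2
The P-positions (g = 0) in 0..12 are 0, 1, 4, 7, 8, 11.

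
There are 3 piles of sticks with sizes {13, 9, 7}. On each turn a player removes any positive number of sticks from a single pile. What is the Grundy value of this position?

Nim-sum: 13 ⊕ 9 ⊕ 7 = 3.

3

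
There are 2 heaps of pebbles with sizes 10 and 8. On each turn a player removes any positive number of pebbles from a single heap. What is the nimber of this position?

2

Write each in binary and XOR column by column:
  1010  (10)
  1000  (8)
  ----
  0010  (2)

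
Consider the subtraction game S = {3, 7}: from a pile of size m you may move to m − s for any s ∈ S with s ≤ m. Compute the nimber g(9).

Build the Grundy sequence with g(k) = mex{g(k−s) : s ∈ {3, 7}, s ≤ k}:
g(0) = mex{} = 0
g(1) = mex{} = 0
g(2) = mex{} = 0
g(3) = mex{0} = 1
g(4) = mex{0} = 1
g(5) = mex{0} = 1
g(6) = mex{1} = 0
g(7) = mex{0,1} = 2
g(8) = mex{0,1} = 2
g(9) = mex{0} = 1
So g(9) = 1.

1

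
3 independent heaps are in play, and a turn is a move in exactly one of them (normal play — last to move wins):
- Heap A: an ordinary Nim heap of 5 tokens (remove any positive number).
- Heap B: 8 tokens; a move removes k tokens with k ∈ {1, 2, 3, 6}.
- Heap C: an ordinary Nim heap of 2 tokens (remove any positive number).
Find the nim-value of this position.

Heap A is a plain Nim heap of size 5, so its Grundy value is 5.
Build the Grundy sequence for heap B with g(k) = mex{g(k−s) : s ∈ {1, 2, 3, 6}, s ≤ k}:
k:     0  1  2  3  4  5  6  7  8
g(k):  0  1  2  3  0  1  2  3  0
So g(8) = 0.
Heap C is a plain Nim heap of size 2, so its Grundy value is 2.
By the Sprague-Grundy theorem, the Grundy value of a sum of independent games is the XOR of the component values.
Combined value = 5 XOR 0 XOR 2 = 7.

7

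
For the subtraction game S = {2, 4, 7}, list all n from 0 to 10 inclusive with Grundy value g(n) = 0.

0, 1, 6, 9

Compute g(0), g(1), … for moves {2, 4, 7}:
k:     0  1  2  3  4  5  6  7  8  9 10
g(k):  0  0  1  1  2  2  0  3  1  0  2
The P-positions (g = 0) in 0..10 are 0, 1, 6, 9.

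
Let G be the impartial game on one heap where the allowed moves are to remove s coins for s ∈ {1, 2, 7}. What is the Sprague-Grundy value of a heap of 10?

1

Compute g(0), g(1), … for moves {1, 2, 7}:
k:     0  1  2  3  4  5  6  7  8  9 10
g(k):  0  1  2  0  1  2  0  1  2  0  1
So g(10) = 1.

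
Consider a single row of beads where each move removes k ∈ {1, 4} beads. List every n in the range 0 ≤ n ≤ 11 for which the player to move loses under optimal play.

Compute g(0), g(1), … for moves {1, 4}:
k:     0  1  2  3  4  5  6  7  8  9 10 11
g(k):  0  1  0  1  2  0  1  0  1  2  0  1
The P-positions (g = 0) in 0..11 are 0, 2, 5, 7, 10.

0, 2, 5, 7, 10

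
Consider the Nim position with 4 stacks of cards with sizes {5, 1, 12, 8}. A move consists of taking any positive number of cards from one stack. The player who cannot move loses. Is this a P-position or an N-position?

P-position

Compute the nim-sum pairwise:
5 ⊕ 1 = 4
4 ⊕ 12 = 8
8 ⊕ 8 = 0
The nim-sum is 0, so this is a P-position: the player to move is in a losing position under optimal play.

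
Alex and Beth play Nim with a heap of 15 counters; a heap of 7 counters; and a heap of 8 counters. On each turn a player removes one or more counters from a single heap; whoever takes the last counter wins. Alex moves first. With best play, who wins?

Beth wins

Bitwise XOR of the heap sizes:
  1111  (15)
  0111  (7)
  1000  (8)
  ----
  0000  (0)
The nim-sum is 0, so this is a P-position: the player to move is in a losing position under optimal play; Alex is about to move from it and so loses — Beth wins.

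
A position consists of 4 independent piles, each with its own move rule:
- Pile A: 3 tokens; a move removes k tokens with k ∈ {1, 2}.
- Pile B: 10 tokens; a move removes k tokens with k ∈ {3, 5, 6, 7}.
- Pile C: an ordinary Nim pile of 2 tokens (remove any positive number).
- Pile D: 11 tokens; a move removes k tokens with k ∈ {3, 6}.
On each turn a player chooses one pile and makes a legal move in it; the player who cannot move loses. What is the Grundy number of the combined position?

2

For pile A, compute g(0), g(1), … with moves {1, 2}:
k:     0  1  2  3
g(k):  0  1  2  0
So g(3) = 0.
Grundy values for pile B (subtraction set {3, 5, 6, 7}):
g(0) = mex{} = 0
g(1) = mex{} = 0
g(2) = mex{} = 0
g(3) = mex{0} = 1
g(4) = mex{0} = 1
g(5) = mex{0} = 1
g(6) = mex{0,1} = 2
g(7) = mex{0,1} = 2
g(8) = mex{0,1} = 2
g(9) = mex{0,1,2} = 3
g(10) = mex{1,2} = 0
So g(10) = 0.
Pile C is a plain Nim pile of size 2, so its Grundy value is 2.
Build the Grundy sequence for pile D with g(k) = mex{g(k−s) : s ∈ {3, 6}, s ≤ k}:
g(0) = mex{} = 0
g(1) = mex{} = 0
g(2) = mex{} = 0
g(3) = mex{0} = 1
g(4) = mex{0} = 1
g(5) = mex{0} = 1
g(6) = mex{0,1} = 2
g(7) = mex{0,1} = 2
g(8) = mex{0,1} = 2
g(9) = mex{1,2} = 0
g(10) = mex{1,2} = 0
g(11) = mex{1,2} = 0
So g(11) = 0.
By the Sprague-Grundy theorem, the Grundy value of a sum of independent games is the XOR of the component values.
Combined value = 0 XOR 0 XOR 2 XOR 0 = 2.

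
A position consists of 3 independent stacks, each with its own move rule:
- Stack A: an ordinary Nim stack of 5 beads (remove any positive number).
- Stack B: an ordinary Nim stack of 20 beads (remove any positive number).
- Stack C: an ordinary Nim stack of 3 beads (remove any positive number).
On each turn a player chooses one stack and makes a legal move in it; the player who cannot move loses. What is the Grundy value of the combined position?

18

Stack A is a plain Nim stack of size 5, so its Grundy value is 5.
Stack B is a plain Nim stack of size 20, so its Grundy value is 20.
Stack C is a plain Nim stack of size 3, so its Grundy value is 3.
By the Sprague-Grundy theorem, the Grundy value of a sum of independent games is the XOR of the component values.
Combined value = 5 XOR 20 XOR 3 = 18.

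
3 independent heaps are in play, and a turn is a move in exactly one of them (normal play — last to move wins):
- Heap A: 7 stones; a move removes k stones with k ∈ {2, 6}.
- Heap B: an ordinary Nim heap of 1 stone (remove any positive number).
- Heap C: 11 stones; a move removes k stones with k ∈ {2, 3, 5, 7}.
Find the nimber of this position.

Build the Grundy sequence for heap A with g(k) = mex{g(k−s) : s ∈ {2, 6}, s ≤ k}:
g(0) = mex{} = 0
g(1) = mex{} = 0
g(2) = mex{0} = 1
g(3) = mex{0} = 1
g(4) = mex{1} = 0
g(5) = mex{1} = 0
g(6) = mex{0} = 1
g(7) = mex{0} = 1
So g(7) = 1.
Heap B is a plain Nim heap of size 1, so its Grundy value is 1.
Build the Grundy sequence for heap C with g(k) = mex{g(k−s) : s ∈ {2, 3, 5, 7}, s ≤ k}:
g(0) = mex{} = 0
g(1) = mex{} = 0
g(2) = mex{0} = 1
g(3) = mex{0} = 1
g(4) = mex{0,1} = 2
g(5) = mex{0,1} = 2
g(6) = mex{0,1,2} = 3
g(7) = mex{0,1,2} = 3
g(8) = mex{0,1,2,3} = 4
g(9) = mex{1,2,3} = 0
g(10) = mex{1,2,3,4} = 0
g(11) = mex{0,2,3,4} = 1
So g(11) = 1.
By the Sprague-Grundy theorem, the Grundy value of a sum of independent games is the XOR of the component values.
Combined value = 1 XOR 1 XOR 1 = 1.

1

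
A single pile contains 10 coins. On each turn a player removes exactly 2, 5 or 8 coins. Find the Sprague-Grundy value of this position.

Build the Grundy sequence with g(k) = mex{g(k−s) : s ∈ {2, 5, 8}, s ≤ k}:
g(0) = mex{} = 0
g(1) = mex{} = 0
g(2) = mex{0} = 1
g(3) = mex{0} = 1
g(4) = mex{1} = 0
g(5) = mex{0,1} = 2
g(6) = mex{0} = 1
g(7) = mex{1,2} = 0
g(8) = mex{0,1} = 2
g(9) = mex{0} = 1
g(10) = mex{1,2} = 0
So g(10) = 0.

0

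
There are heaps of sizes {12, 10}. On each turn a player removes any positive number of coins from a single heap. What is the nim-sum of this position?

6

Write each in binary and XOR column by column:
  1100  (12)
  1010  (10)
  ----
  0110  (6)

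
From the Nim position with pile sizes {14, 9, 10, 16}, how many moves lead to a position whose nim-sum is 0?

1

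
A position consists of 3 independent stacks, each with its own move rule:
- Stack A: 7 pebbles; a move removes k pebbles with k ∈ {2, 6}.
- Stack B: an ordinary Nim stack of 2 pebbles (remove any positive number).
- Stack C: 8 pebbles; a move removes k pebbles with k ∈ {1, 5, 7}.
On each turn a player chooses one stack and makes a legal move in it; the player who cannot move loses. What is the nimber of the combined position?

3

Build the Grundy sequence for stack A with g(k) = mex{g(k−s) : s ∈ {2, 6}, s ≤ k}:
g(0) = mex{} = 0
g(1) = mex{} = 0
g(2) = mex{0} = 1
g(3) = mex{0} = 1
g(4) = mex{1} = 0
g(5) = mex{1} = 0
g(6) = mex{0} = 1
g(7) = mex{0} = 1
So g(7) = 1.
Stack B is a plain Nim stack of size 2, so its Grundy value is 2.
Build the Grundy sequence for stack C with g(k) = mex{g(k−s) : s ∈ {1, 5, 7}, s ≤ k}:
k:     0  1  2  3  4  5  6  7  8
g(k):  0  1  0  1  0  1  0  1  0
So g(8) = 0.
The value of a disjunctive sum is the nim-sum of the parts.
Combined value = 1 ⊕ 2 ⊕ 0 = 3.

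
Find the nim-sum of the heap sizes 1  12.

Nim-sum: 1 XOR 12 = 13.

13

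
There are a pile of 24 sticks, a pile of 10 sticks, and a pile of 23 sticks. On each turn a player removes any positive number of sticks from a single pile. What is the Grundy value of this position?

Nim-sum: 24 ⊕ 10 ⊕ 23 = 5.

5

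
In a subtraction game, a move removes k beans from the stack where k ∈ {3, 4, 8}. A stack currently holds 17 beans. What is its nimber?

Compute g(0), g(1), … for moves {3, 4, 8}:
k:     0  1  2  3  4  5  6  7  8  9 10 11 12 13 14 15 16 17
g(k):  0  0  0  1  1  1  2  0  2  3  1  3  0  0  0  1  1  1
So g(17) = 1.

1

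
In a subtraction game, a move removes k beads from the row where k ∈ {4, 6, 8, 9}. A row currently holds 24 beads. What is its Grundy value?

2

Build the Grundy sequence with g(k) = mex{g(k−s) : s ∈ {4, 6, 8, 9}, s ≤ k}:
k:     0  1  2  3  4  5  6  7  8  9 10 11 12 13 14 15 16 17 18 19 20 21 22 23 24
g(k):  0  0  0  0  1  1  1  1  2  2  2  2  3  0  0  0  0  1  1  1  1  2  2  2  2
So g(24) = 2.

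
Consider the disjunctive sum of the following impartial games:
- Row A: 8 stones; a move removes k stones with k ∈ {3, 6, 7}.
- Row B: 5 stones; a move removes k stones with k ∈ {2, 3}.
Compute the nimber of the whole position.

2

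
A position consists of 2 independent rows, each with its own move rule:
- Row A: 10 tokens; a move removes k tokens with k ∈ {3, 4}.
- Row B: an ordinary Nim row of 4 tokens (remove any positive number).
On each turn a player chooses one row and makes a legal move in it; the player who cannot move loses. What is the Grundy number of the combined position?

For row A, compute g(0), g(1), … with moves {3, 4}:
k:     0  1  2  3  4  5  6  7  8  9 10
g(k):  0  0  0  1  1  1  2  0  0  0  1
So g(10) = 1.
Row B is a plain Nim row of size 4, so its Grundy value is 4.
By the Sprague-Grundy theorem, the Grundy value of a sum of independent games is the XOR of the component values.
Combined value = 1 ⊕ 4 = 5.

5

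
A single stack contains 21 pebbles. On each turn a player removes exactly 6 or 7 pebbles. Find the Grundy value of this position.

Build the Grundy sequence with g(k) = mex{g(k−s) : s ∈ {6, 7}, s ≤ k}:
k:     0  1  2  3  4  5  6  7  8  9 10 11 12 13 14 15 16 17 18 19 20 21
g(k):  0  0  0  0  0  0  1  1  1  1  1  1  2  0  0  0  0  0  0  1  1  1
So g(21) = 1.

1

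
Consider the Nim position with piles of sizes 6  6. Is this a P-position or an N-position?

P-position

Nim-sum: 6 ^ 6 = 0.
The nim-sum is 0, so this is a P-position: the player to move is in a losing position under optimal play.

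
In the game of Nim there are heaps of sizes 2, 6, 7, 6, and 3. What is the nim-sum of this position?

Bitwise XOR of the heap sizes:
  010  (2)
  110  (6)
  111  (7)
  110  (6)
  011  (3)
  ---
  110  (6)

6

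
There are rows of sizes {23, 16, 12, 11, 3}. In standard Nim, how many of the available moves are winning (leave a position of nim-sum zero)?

Compute the nim-sum pairwise:
23 XOR 16 = 7
7 XOR 12 = 11
11 XOR 11 = 0
0 XOR 3 = 3
The overall nim-sum is X = 3. A row of size p has a winning move iff p XOR X < p (reduce it to p XOR X).
  23: 23 XOR 3 = 20 < 23 — winning move (to 20).
  16: 16 XOR 3 = 19 ≥ 16 — no move.
  12: 12 XOR 3 = 15 ≥ 12 — no move.
  11: 11 XOR 3 = 8 < 11 — winning move (to 8).
  3: 3 XOR 3 = 0 < 3 — winning move (to 0).
That gives 3 winning moves.

3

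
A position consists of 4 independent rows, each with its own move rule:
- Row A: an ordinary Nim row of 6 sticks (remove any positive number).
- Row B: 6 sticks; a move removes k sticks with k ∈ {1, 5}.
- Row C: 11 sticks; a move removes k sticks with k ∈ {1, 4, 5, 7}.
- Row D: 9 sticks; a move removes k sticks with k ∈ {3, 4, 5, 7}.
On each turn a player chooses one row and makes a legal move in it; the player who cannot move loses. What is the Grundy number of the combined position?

Row A is a plain Nim row of size 6, so its Grundy value is 6.
Build the Grundy sequence for row B with g(k) = mex{g(k−s) : s ∈ {1, 5}, s ≤ k}:
k:     0  1  2  3  4  5  6
g(k):  0  1  0  1  0  1  0
So g(6) = 0.
For row C, compute g(0), g(1), … with moves {1, 4, 5, 7}:
k:     0  1  2  3  4  5  6  7  8  9 10 11
g(k):  0  1  0  1  2  3  2  3  0  1  0  1
So g(11) = 1.
Grundy values for row D (subtraction set {3, 4, 5, 7}):
k:     0  1  2  3  4  5  6  7  8  9
g(k):  0  0  0  1  1  1  2  2  2  3
So g(9) = 3.
By the Sprague-Grundy theorem, the Grundy value of a sum of independent games is the XOR of the component values.
Combined value = 6 ⊕ 0 ⊕ 1 ⊕ 3 = 4.

4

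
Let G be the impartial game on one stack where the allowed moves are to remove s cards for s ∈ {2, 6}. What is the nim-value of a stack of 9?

0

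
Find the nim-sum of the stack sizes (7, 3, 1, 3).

6

In binary:
  111  (7)
  011  (3)
  001  (1)
  011  (3)
  ---
  110  (6)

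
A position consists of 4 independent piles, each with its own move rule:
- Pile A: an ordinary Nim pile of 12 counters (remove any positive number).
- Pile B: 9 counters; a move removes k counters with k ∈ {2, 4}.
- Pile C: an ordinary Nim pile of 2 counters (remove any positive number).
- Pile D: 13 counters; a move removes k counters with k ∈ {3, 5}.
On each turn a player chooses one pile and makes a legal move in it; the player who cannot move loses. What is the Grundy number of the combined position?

14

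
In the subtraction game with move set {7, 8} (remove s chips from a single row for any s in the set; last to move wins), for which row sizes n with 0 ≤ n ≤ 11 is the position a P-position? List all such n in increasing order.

0, 1, 2, 3, 4, 5, 6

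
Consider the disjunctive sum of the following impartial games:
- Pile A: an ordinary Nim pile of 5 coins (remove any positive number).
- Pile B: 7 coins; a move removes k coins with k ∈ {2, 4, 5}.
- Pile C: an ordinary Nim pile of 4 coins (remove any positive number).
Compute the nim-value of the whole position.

1

Pile A is a plain Nim pile of size 5, so its Grundy value is 5.
For pile B, compute g(0), g(1), … with moves {2, 4, 5}:
k:     0  1  2  3  4  5  6  7
g(k):  0  0  1  1  2  2  3  0
So g(7) = 0.
Pile C is a plain Nim pile of size 4, so its Grundy value is 4.
By the Sprague-Grundy theorem, the Grundy value of a sum of independent games is the XOR of the component values.
Combined value = 5 ⊕ 0 ⊕ 4 = 1.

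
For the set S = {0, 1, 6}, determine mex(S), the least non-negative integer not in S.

The values 0, 1 are all present; 2 is the first non-negative integer missing from the set.

2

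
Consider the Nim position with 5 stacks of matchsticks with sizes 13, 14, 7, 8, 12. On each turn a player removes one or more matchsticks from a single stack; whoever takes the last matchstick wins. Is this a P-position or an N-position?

Nim-sum: 13 ⊕ 14 ⊕ 7 ⊕ 8 ⊕ 12 = 0.
The nim-sum is 0, so this is a P-position: the player to move is in a losing position under optimal play.

P-position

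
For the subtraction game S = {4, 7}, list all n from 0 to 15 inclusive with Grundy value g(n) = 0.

0, 1, 2, 3, 11, 12, 13, 14

Grundy values for subtraction set {4, 7}:
k:     0  1  2  3  4  5  6  7  8  9 10 11 12 13 14 15
g(k):  0  0  0  0  1  1  1  1  2  2  2  0  0  0  0  1
The P-positions (g = 0) in 0..15 are 0, 1, 2, 3, 11, 12, 13, 14.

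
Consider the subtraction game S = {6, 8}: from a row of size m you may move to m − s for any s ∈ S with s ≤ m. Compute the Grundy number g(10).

Build the Grundy sequence with g(k) = mex{g(k−s) : s ∈ {6, 8}, s ≤ k}:
k:     0  1  2  3  4  5  6  7  8  9 10
g(k):  0  0  0  0  0  0  1  1  1  1  1
So g(10) = 1.

1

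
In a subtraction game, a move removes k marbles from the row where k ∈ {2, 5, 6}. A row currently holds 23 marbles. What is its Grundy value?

Grundy values for subtraction set {2, 5, 6}:
k:     0  1  2  3  4  5  6  7  8  9 10 11 12 13 14 15 16 17 18 19 20 21 22 23
g(k):  0  0  1  1  0  2  1  3  0  2  1  0  0  1  1  0  2  1  3  0  2  1  0  0
So g(23) = 0.

0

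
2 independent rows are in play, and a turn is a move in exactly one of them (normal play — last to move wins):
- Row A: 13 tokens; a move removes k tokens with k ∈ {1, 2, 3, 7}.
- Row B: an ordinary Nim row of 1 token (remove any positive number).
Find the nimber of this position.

For row A, compute g(0), g(1), … with moves {1, 2, 3, 7}:
k:     0  1  2  3  4  5  6  7  8  9 10 11 12 13
g(k):  0  1  2  3  0  1  2  3  0  1  2  3  0  1
So g(13) = 1.
Row B is a plain Nim row of size 1, so its Grundy value is 1.
The value of a disjunctive sum is the nim-sum of the parts.
Combined value = 1 ⊕ 1 = 0.

0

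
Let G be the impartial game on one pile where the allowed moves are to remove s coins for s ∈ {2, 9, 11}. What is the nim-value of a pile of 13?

2

Compute g(0), g(1), … for moves {2, 9, 11}:
k:     0  1  2  3  4  5  6  7  8  9 10 11 12 13
g(k):  0  0  1  1  0  0  1  1  0  2  1  3  2  2
So g(13) = 2.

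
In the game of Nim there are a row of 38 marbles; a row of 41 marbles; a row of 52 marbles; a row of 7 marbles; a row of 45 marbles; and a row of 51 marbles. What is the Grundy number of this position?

34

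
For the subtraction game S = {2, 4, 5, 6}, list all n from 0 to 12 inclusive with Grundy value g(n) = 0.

0, 1, 8, 9

Grundy values for subtraction set {2, 4, 5, 6}:
g(0) = mex{} = 0
g(1) = mex{} = 0
g(2) = mex{0} = 1
g(3) = mex{0} = 1
g(4) = mex{0,1} = 2
g(5) = mex{0,1} = 2
g(6) = mex{0,1,2} = 3
g(7) = mex{0,1,2} = 3
g(8) = mex{1,2,3} = 0
g(9) = mex{1,2,3} = 0
g(10) = mex{0,2,3} = 1
g(11) = mex{0,2,3} = 1
g(12) = mex{0,1,3} = 2
The P-positions (g = 0) in 0..12 are 0, 1, 8, 9.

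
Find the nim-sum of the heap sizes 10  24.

18

Compute the nim-sum pairwise:
10 ^ 24 = 18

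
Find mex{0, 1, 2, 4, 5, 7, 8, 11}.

The values 0, 1, 2 are all present; 3 is the first non-negative integer missing from the set.

3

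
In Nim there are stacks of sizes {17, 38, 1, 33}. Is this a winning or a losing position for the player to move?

Nim-sum: 17 ^ 38 ^ 1 ^ 33 = 23.
The nim-sum is 23 ≠ 0, so this is an N-position: the player to move can win.

Winning position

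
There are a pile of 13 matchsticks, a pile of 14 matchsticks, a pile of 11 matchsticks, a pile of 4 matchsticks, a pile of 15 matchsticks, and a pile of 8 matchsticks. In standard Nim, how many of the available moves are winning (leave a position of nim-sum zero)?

5

Write each in binary and XOR column by column:
  1101  (13)
  1110  (14)
  1011  (11)
  0100  (4)
  1111  (15)
  1000  (8)
  ----
  1011  (11)
The overall nim-sum is X = 11. A pile of size p has a winning move iff p XOR X < p (reduce it to p XOR X).
  13: 13 XOR 11 = 6 < 13 — winning move (to 6).
  14: 14 XOR 11 = 5 < 14 — winning move (to 5).
  11: 11 XOR 11 = 0 < 11 — winning move (to 0).
  4: 4 XOR 11 = 15 ≥ 4 — no move.
  15: 15 XOR 11 = 4 < 15 — winning move (to 4).
  8: 8 XOR 11 = 3 < 8 — winning move (to 3).
That gives 5 winning moves.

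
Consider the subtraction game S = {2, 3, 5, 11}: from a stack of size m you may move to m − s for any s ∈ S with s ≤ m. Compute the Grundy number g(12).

2

Compute g(0), g(1), … for moves {2, 3, 5, 11}:
g(0) = mex{} = 0
g(1) = mex{} = 0
g(2) = mex{0} = 1
g(3) = mex{0} = 1
g(4) = mex{0,1} = 2
g(5) = mex{0,1} = 2
g(6) = mex{0,1,2} = 3
g(7) = mex{1,2} = 0
g(8) = mex{1,2,3} = 0
g(9) = mex{0,2,3} = 1
g(10) = mex{0,2} = 1
g(11) = mex{0,1,3} = 2
g(12) = mex{0,1} = 2
So g(12) = 2.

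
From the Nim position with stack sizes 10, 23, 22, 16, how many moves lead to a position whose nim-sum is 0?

3

Compute the nim-sum pairwise:
10 ⊕ 23 = 29
29 ⊕ 22 = 11
11 ⊕ 16 = 27
The overall nim-sum is X = 27. A stack of size p has a winning move iff p XOR X < p (reduce it to p XOR X).
  10: 10 XOR 27 = 17 ≥ 10 — no move.
  23: 23 XOR 27 = 12 < 23 — winning move (to 12).
  22: 22 XOR 27 = 13 < 22 — winning move (to 13).
  16: 16 XOR 27 = 11 < 16 — winning move (to 11).
That gives 3 winning moves.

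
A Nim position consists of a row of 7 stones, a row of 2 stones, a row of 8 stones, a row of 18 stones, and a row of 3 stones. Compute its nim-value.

28

Compute the nim-sum pairwise:
7 XOR 2 = 5
5 XOR 8 = 13
13 XOR 18 = 31
31 XOR 3 = 28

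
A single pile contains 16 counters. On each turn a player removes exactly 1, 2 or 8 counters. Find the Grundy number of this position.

1

Build the Grundy sequence with g(k) = mex{g(k−s) : s ∈ {1, 2, 8}, s ≤ k}:
k:     0  1  2  3  4  5  6  7  8  9 10 11 12 13 14 15 16
g(k):  0  1  2  0  1  2  0  1  2  0  1  2  0  1  2  0  1
So g(16) = 1.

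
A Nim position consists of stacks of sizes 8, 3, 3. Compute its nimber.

Nim-sum: 8 ^ 3 ^ 3 = 8.

8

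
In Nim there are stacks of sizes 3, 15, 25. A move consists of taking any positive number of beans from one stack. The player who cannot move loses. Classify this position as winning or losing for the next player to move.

Compute the nim-sum pairwise:
3 ^ 15 = 12
12 ^ 25 = 21
The nim-sum is 21 ≠ 0, so this is an N-position: the player to move can win.

Winning position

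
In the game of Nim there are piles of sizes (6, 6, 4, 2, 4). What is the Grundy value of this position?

2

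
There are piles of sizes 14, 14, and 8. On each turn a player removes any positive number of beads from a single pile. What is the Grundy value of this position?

8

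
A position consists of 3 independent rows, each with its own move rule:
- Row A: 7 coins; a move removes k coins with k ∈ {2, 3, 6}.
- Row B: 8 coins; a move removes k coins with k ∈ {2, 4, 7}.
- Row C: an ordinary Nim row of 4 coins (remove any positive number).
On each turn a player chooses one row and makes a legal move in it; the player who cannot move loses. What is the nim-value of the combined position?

Build the Grundy sequence for row A with g(k) = mex{g(k−s) : s ∈ {2, 3, 6}, s ≤ k}:
k:     0  1  2  3  4  5  6  7
g(k):  0  0  1  1  2  0  3  1
So g(7) = 1.
Build the Grundy sequence for row B with g(k) = mex{g(k−s) : s ∈ {2, 4, 7}, s ≤ k}:
g(0) = mex{} = 0
g(1) = mex{} = 0
g(2) = mex{0} = 1
g(3) = mex{0} = 1
g(4) = mex{0,1} = 2
g(5) = mex{0,1} = 2
g(6) = mex{1,2} = 0
g(7) = mex{0,1,2} = 3
g(8) = mex{0,2} = 1
So g(8) = 1.
Row C is a plain Nim row of size 4, so its Grundy value is 4.
By the Sprague-Grundy theorem, the Grundy value of a sum of independent games is the XOR of the component values.
Combined value = 1 XOR 1 XOR 4 = 4.

4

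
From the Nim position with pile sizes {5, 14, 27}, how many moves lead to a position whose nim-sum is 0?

Write each in binary and XOR column by column:
  00101  (5)
  01110  (14)
  11011  (27)
  -----
  10000  (16)
The overall nim-sum is X = 16. A pile of size p has a winning move iff p XOR X < p (reduce it to p XOR X).
  5: 5 XOR 16 = 21 ≥ 5 — no move.
  14: 14 XOR 16 = 30 ≥ 14 — no move.
  27: 27 XOR 16 = 11 < 27 — winning move (to 11).
That gives 1 winning move.

1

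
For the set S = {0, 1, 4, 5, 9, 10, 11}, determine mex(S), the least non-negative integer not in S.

2

The values 0, 1 are all present; 2 is the first non-negative integer missing from the set.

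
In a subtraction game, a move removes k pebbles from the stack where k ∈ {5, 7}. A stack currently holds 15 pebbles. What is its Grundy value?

0

Build the Grundy sequence with g(k) = mex{g(k−s) : s ∈ {5, 7}, s ≤ k}:
k:     0  1  2  3  4  5  6  7  8  9 10 11 12 13 14 15
g(k):  0  0  0  0  0  1  1  1  1  1  2  2  0  0  0  0
So g(15) = 0.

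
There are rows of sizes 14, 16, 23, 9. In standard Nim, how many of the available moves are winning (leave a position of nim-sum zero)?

0

Write each in binary and XOR column by column:
  01110  (14)
  10000  (16)
  10111  (23)
  01001  (9)
  -----
  00000  (0)
The nim-sum is already 0, so every move leaves a nonzero nim-sum — there are no winning moves.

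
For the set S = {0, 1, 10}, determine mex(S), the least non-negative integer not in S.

2

The values 0, 1 are all present; 2 is the first non-negative integer missing from the set.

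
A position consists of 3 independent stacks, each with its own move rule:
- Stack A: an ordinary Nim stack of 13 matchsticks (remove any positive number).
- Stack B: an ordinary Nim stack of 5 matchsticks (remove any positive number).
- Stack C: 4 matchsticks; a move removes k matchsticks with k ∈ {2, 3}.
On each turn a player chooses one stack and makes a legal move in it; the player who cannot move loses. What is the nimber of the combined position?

10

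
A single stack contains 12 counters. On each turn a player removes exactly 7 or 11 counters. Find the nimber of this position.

1

Grundy values for subtraction set {7, 11}:
g(0) = mex{} = 0
g(1) = mex{} = 0
g(2) = mex{} = 0
g(3) = mex{} = 0
g(4) = mex{} = 0
g(5) = mex{} = 0
g(6) = mex{} = 0
g(7) = mex{0} = 1
g(8) = mex{0} = 1
g(9) = mex{0} = 1
g(10) = mex{0} = 1
g(11) = mex{0} = 1
g(12) = mex{0} = 1
So g(12) = 1.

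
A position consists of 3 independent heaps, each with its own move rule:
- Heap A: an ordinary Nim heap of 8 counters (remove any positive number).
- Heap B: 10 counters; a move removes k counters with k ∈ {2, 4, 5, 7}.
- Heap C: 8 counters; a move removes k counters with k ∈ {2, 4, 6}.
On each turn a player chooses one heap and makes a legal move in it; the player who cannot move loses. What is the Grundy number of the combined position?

8

Heap A is a plain Nim heap of size 8, so its Grundy value is 8.
For heap B, compute g(0), g(1), … with moves {2, 4, 5, 7}:
k:     0  1  2  3  4  5  6  7  8  9 10
g(k):  0  0  1  1  2  2  3  3  4  0  0
So g(10) = 0.
For heap C, compute g(0), g(1), … with moves {2, 4, 6}:
k:     0  1  2  3  4  5  6  7  8
g(k):  0  0  1  1  2  2  3  3  0
So g(8) = 0.
The value of a disjunctive sum is the nim-sum of the parts.
Combined value = 8 XOR 0 XOR 0 = 8.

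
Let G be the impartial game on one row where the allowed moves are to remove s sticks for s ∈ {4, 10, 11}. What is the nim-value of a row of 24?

0

Grundy values for subtraction set {4, 10, 11}:
k:     0  1  2  3  4  5  6  7  8  9 10 11 12 13 14 15 16 17 18 19 20 21 22 23 24
g(k):  0  0  0  0  1  1  1  1  0  0  2  2  1  1  3  0  0  0  2  1  1  1  0  0  0
So g(24) = 0.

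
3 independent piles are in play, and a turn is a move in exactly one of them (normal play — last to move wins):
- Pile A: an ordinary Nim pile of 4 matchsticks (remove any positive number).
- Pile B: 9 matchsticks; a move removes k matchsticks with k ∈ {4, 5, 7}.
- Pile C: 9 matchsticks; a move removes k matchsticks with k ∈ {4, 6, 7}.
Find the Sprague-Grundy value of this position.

4

Pile A is a plain Nim pile of size 4, so its Grundy value is 4.
Build the Grundy sequence for pile B with g(k) = mex{g(k−s) : s ∈ {4, 5, 7}, s ≤ k}:
g(0) = mex{} = 0
g(1) = mex{} = 0
g(2) = mex{} = 0
g(3) = mex{} = 0
g(4) = mex{0} = 1
g(5) = mex{0} = 1
g(6) = mex{0} = 1
g(7) = mex{0} = 1
g(8) = mex{0,1} = 2
g(9) = mex{0,1} = 2
So g(9) = 2.
Grundy values for pile C (subtraction set {4, 6, 7}):
k:     0  1  2  3  4  5  6  7  8  9
g(k):  0  0  0  0  1  1  1  1  2  2
So g(9) = 2.
The value of a disjunctive sum is the nim-sum of the parts.
Combined value = 4 ⊕ 2 ⊕ 2 = 4.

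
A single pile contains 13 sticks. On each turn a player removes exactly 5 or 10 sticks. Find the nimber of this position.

2

Build the Grundy sequence with g(k) = mex{g(k−s) : s ∈ {5, 10}, s ≤ k}:
g(0) = mex{} = 0
g(1) = mex{} = 0
g(2) = mex{} = 0
g(3) = mex{} = 0
g(4) = mex{} = 0
g(5) = mex{0} = 1
g(6) = mex{0} = 1
g(7) = mex{0} = 1
g(8) = mex{0} = 1
g(9) = mex{0} = 1
g(10) = mex{0,1} = 2
g(11) = mex{0,1} = 2
g(12) = mex{0,1} = 2
g(13) = mex{0,1} = 2
So g(13) = 2.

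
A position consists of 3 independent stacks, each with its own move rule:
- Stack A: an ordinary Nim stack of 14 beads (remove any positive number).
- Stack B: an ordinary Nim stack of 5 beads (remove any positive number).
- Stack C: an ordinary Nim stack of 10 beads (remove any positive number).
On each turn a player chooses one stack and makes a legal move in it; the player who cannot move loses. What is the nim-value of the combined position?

1

Stack A is a plain Nim stack of size 14, so its Grundy value is 14.
Stack B is a plain Nim stack of size 5, so its Grundy value is 5.
Stack C is a plain Nim stack of size 10, so its Grundy value is 10.
By the Sprague-Grundy theorem, the Grundy value of a sum of independent games is the XOR of the component values.
Combined value = 14 ⊕ 5 ⊕ 10 = 1.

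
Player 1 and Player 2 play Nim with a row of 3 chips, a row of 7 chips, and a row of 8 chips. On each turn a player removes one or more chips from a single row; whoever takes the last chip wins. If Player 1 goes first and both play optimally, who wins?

Player 1 wins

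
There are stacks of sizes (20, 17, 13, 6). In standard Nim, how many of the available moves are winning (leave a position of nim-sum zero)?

1

Compute the nim-sum pairwise:
20 ⊕ 17 = 5
5 ⊕ 13 = 8
8 ⊕ 6 = 14
The overall nim-sum is X = 14. A stack of size p has a winning move iff p XOR X < p (reduce it to p XOR X).
  20: 20 XOR 14 = 26 ≥ 20 — no move.
  17: 17 XOR 14 = 31 ≥ 17 — no move.
  13: 13 XOR 14 = 3 < 13 — winning move (to 3).
  6: 6 XOR 14 = 8 ≥ 6 — no move.
That gives 1 winning move.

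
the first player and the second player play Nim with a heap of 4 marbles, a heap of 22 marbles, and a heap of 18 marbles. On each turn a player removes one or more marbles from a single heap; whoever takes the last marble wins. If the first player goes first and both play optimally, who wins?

Nim-sum: 4 ⊕ 22 ⊕ 18 = 0.
The nim-sum is 0, so this is a P-position: the player to move is in a losing position under optimal play; the first player is about to move from it and so loses — the second player wins.

the second player wins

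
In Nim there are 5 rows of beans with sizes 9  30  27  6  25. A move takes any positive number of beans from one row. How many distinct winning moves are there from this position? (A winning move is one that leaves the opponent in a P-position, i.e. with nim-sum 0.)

Compute the nim-sum pairwise:
9 XOR 30 = 23
23 XOR 27 = 12
12 XOR 6 = 10
10 XOR 25 = 19
The overall nim-sum is X = 19. A row of size p has a winning move iff p XOR X < p (reduce it to p XOR X).
  9: 9 XOR 19 = 26 ≥ 9 — no move.
  30: 30 XOR 19 = 13 < 30 — winning move (to 13).
  27: 27 XOR 19 = 8 < 27 — winning move (to 8).
  6: 6 XOR 19 = 21 ≥ 6 — no move.
  25: 25 XOR 19 = 10 < 25 — winning move (to 10).
That gives 3 winning moves.

3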